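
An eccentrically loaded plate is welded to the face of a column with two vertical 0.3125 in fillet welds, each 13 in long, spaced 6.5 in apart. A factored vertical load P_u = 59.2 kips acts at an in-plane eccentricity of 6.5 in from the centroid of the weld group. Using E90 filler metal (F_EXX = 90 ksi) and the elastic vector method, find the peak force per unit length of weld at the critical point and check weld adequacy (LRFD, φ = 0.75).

f_max ≈ 5.75 kip/in; adequate

Total weld length L_w = 26 in. Treat welds as unit-width lines.
Polar moment about centroid: J = 2[d³/12 + d(b/2)²] = 2[13³/12 + 13×3.25²] = 640.8 in³.
Direct shear f_v = P/L_w = 59.2 / 26 = 2.277 kip/in (vertical).
Torsion M = P·e = 59.2 × 6.5 = 384.8 kip·in.
Critical point at (x, y) = (3.25, 6.5) from centroid. f_tx = M·y/J = 3.903 kip/in; f_ty = M·x/J = 1.952 kip/in.
Resultant f_max = √[f_tx² + (f_v + f_ty)²] = √[3.903² + (2.277 + 1.952)²] = 5.755 kip/in.
Capacity per unit length: φr_n = 0.75 × 0.6 × 90 × (0.707 × 0.3125) = 8.948 kip/in.
5.755 ≤ 8.948 → adequate.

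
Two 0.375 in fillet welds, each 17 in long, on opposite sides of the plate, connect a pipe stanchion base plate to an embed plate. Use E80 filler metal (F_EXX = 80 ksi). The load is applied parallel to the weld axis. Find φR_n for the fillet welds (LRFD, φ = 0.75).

φR_n ≈ 325 kips

Effective throat t_e = 0.707 × 0.375 = 0.2651 in.
Total length L = 34 in; A_we = 0.2651 × 34 = 9.014 in².
F_nw = 0.6 F_EXX = 0.6 × 80 = 48 ksi.
φR_n = 0.75 × 48 × 9.014 = 324.5 kips.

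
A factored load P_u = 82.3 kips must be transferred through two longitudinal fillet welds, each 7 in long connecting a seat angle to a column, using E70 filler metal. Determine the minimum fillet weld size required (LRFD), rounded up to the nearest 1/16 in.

w = 5/16 in

E70XX → F_EXX = 70 ksi.
Total weld length L = 14 in.
Required throat t_e = P_u / (φ × 0.6 F_EXX × L) = 82.3 / (0.75 × 0.6 × 70 × 14) = 0.1866 in.
Required leg w = t_e / 0.707 = 0.264 in → use 5/16 in.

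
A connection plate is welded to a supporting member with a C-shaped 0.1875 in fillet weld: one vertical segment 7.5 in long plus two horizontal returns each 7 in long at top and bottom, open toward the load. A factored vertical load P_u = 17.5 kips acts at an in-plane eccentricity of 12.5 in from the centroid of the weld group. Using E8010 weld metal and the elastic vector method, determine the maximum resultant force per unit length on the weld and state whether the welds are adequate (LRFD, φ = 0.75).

E80XX → F_EXX = 80 ksi.
Total weld length L_w = 21.5 in. Treat welds as unit-width lines.
Centroid: x̄ = 2×7×3.5 / 21.5 = 2.279 in from the vertical weld.
Polar moment about centroid: J = I_x + I_y = [7.5³/12 + 2×7×3.75²] + [7.5×2.279² + 2(7³/12 + 7×1.221²)] = 349 in³.
Direct shear f_v = P/L_w = 17.5 / 21.5 = 0.814 kip/in (vertical).
Torsion M = P·e = 17.5 × 12.5 = 218.75 kip·in.
Critical point at (x, y) = (4.721, 3.75) from centroid. f_tx = M·y/J = 2.35 kip/in; f_ty = M·x/J = 2.959 kip/in.
Resultant f_max = √[f_tx² + (f_v + f_ty)²] = √[2.35² + (0.814 + 2.959)²] = 4.445 kip/in.
Capacity per unit length: φr_n = 0.75 × 0.6 × 80 × (0.707 × 0.1875) = 4.772 kip/in.
4.445 ≤ 4.772 → adequate.

f_max ≈ 4.44 kip/in; adequate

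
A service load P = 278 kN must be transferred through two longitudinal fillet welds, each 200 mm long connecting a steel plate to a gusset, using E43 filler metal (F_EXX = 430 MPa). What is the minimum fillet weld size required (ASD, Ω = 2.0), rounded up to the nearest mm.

w = 8 mm

Total weld length L = 400 mm.
Required throat t_e = P × Ω / (0.6 F_EXX × L) = 278 × 2.0 / (0.6 × 430 × 400 × 10⁻³) = 5.388 mm.
Required leg w = t_e / 0.707 = 7.62 mm → use 8 mm.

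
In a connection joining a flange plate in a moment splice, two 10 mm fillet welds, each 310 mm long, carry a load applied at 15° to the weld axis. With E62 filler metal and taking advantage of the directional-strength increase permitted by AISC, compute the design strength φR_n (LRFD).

E62XX → F_EXX = 620 MPa.
t_e = 0.707 × 10 = 7.07 mm; A_we = 7.07 × 620 = 4383 mm².
Directional factor: 1.0 + 0.5 sin^1.5(15°) = 1.066.
F_nw = 0.6 × 620 × 1.066 = 396.5 MPa.
φR_n = 0.75 × 396.5 × 4383 × 10⁻³ = 1303 kN.

φR_n ≈ 1300 kN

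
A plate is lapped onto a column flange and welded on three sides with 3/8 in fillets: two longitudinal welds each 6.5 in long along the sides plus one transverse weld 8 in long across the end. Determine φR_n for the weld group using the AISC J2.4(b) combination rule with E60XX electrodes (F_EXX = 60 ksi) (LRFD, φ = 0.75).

φR_n ≈ 165 kip

t_e = 0.707 × 0.375 = 0.2651 in.
R_nwl = 0.6 × 60 × 0.2651 × 13 = 124.1 kip (longitudinal, 2 welds).
R_nwt = 0.6 × 60 × 0.2651 × 8 = 76.36 kip (transverse, base value).
(i) R_nwl + R_nwt = 200.4 kip; (ii) 0.85 R_nwl + 1.5 R_nwt = 220 kip.
R_n = max = 220 kip [governs: (ii)]; φR_n = 165 kip.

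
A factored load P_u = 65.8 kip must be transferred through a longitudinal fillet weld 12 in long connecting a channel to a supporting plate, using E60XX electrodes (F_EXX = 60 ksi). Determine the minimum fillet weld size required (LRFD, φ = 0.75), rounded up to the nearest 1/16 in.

w = 5/16 in

Total weld length L = 12 in.
Required throat t_e = P_u / (φ × 0.6 F_EXX × L) = 65.8 / (0.75 × 0.6 × 60 × 12) = 0.2031 in.
Required leg w = t_e / 0.707 = 0.2873 in → use 5/16 in.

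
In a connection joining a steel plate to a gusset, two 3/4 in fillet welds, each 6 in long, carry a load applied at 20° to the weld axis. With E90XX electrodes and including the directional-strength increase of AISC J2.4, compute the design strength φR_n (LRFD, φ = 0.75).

E90XX → F_EXX = 90 ksi.
t_e = 0.707 × 0.75 = 0.5302 in; A_we = 0.5302 × 12 = 6.363 in².
Directional factor: 1.0 + 0.5 sin^1.5(20°) = 1.1.
F_nw = 0.6 × 90 × 1.1 = 59.4 ksi.
φR_n = 0.75 × 59.4 × 6.363 = 283.5 kip.

φR_n ≈ 283 kip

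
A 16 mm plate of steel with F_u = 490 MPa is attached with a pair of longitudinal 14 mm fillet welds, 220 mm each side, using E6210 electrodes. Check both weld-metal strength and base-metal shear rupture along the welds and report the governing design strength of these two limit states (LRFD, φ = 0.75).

φR_n ≈ 1220 kN (weld metal governs)

E62XX → F_EXX = 620 MPa.
t_e = 0.707 × 14 = 9.898 mm; L = 440 mm.
Weld metal: φR_n = 0.75 × 0.6 × 620 × 9.898 × 440 × 10⁻³ = 1215 kN.
Base metal (shear rupture): φR_n = 0.75 × 0.6 × 490 × 16 × 440 × 10⁻³ = 1552 kN.
Governing: weld metal.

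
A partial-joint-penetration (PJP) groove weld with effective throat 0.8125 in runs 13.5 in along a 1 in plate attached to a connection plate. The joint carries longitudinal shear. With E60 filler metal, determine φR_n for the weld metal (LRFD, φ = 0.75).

E60XX → F_EXX = 60 ksi.
Effective throat (given) t_e = 0.8125 in.
A_we = 0.8125 × 13.5 = 10.97 in².
F_nw = 0.6 F_EXX = 36 ksi.
φR_n = 0.75 × 36 × 10.97 = 296.2 kip.

φR_n ≈ 296 kip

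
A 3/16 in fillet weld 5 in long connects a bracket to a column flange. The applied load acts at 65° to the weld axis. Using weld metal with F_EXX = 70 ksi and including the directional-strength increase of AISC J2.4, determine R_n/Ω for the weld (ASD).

R_n/Ω ≈ 19.9 kip

t_e = 0.707 × 0.1875 = 0.1326 in; A_we = 0.1326 × 5 = 0.6628 in².
Directional factor: 1.0 + 0.5 sin^1.5(65°) = 1.431.
F_nw = 0.6 × 70 × 1.431 = 60.12 ksi.
R_n/Ω = (60.12 × 0.6628) / 2.0 = 19.92 kip.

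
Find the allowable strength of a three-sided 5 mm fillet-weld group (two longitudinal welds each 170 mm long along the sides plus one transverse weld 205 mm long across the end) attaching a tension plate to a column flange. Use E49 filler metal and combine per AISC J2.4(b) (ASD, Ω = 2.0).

R_n/Ω ≈ 310 kN

E49XX → F_EXX = 490 MPa.
t_e = 0.707 × 5 = 3.535 mm.
R_nwl = 0.6 × 490 × 3.535 × 340 × 10⁻³ = 353.4 kN (longitudinal, 2 welds).
R_nwt = 0.6 × 490 × 3.535 × 205 × 10⁻³ = 213.1 kN (transverse, base value).
(i) R_nwl + R_nwt = 566.4 kN; (ii) 0.85 R_nwl + 1.5 R_nwt = 619.9 kN.
R_n = max = 619.9 kN [governs: (ii)]; R_n/Ω = 310 kN.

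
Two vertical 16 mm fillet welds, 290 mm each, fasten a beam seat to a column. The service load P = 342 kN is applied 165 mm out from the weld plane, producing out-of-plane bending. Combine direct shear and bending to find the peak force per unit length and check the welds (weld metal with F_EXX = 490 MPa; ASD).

f_max ≈ 2100 N/mm; NOT adequate

L_w = 2 × 290 = 580 mm; section modulus (unit throat) S = 2 × L²/6 = 28030 mm².
Direct shear f_v = P/L_w = 342×10³/580 = 589.7 N/mm.
Moment M = P × e = 342×10³ × 165 = 56430000 N·mm; bending f_b = M/S = 2013 N/mm.
f_max = √(f_v² + f_b²) = √(589.7² + 2013²) = 2098 N/mm.
r_n/Ω = (1/2.0) × 0.6 × 490 × (0.707 × 16) = 1663 N/mm → NOT adequate.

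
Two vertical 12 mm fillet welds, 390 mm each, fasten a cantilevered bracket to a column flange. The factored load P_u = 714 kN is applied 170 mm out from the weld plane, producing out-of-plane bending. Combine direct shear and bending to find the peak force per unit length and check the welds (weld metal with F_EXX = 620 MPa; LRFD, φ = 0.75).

f_max ≈ 2560 N/mm; NOT adequate

L_w = 2 × 390 = 780 mm; section modulus (unit throat) S = 2 × L²/6 = 50700 mm².
Direct shear f_v = P/L_w = 714×10³/780 = 915.4 N/mm.
Moment M = P × e = 714×10³ × 170 = 121380000 N·mm; bending f_b = M/S = 2394 N/mm.
f_max = √(f_v² + f_b²) = √(915.4² + 2394²) = 2563 N/mm.
φr_n = 0.75 × 0.6 × 620 × (0.707 × 12) = 2367 N/mm → NOT adequate.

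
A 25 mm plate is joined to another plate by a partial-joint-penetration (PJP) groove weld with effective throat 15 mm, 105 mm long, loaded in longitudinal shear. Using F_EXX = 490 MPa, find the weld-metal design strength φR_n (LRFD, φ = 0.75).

Effective throat (given) t_e = 15 mm.
A_we = 15 × 105 = 1575 mm².
F_nw = 0.6 F_EXX = 294 MPa.
φR_n = 0.75 × 294 × 1575 × 10⁻³ = 347.3 kN.

φR_n ≈ 347 kN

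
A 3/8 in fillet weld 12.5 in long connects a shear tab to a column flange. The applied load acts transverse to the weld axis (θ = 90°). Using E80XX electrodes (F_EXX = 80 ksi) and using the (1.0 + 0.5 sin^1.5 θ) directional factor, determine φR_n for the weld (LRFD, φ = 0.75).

t_e = 0.707 × 0.375 = 0.2651 in; A_we = 0.2651 × 12.5 = 3.314 in².
Directional factor: 1.0 + 0.5 sin^1.5(90°) = 1.5.
F_nw = 0.6 × 80 × 1.5 = 72 ksi.
φR_n = 0.75 × 72 × 3.314 = 179 kips.

φR_n ≈ 179 kips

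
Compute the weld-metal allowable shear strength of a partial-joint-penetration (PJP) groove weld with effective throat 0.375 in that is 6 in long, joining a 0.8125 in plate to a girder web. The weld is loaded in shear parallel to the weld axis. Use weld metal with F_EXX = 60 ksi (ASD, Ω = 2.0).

Effective throat (given) t_e = 0.375 in.
A_we = 0.375 × 6 = 2.25 in².
F_nw = 0.6 F_EXX = 36 ksi.
R_n/Ω = (36 × 2.25) / 2.0 = 40.5 kips.

R_n/Ω ≈ 40.5 kips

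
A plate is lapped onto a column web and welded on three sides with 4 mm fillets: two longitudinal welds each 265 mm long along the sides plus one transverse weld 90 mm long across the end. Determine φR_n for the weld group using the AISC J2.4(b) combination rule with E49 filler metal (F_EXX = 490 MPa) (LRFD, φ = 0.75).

φR_n ≈ 387 kN

t_e = 0.707 × 4 = 2.828 mm.
R_nwl = 0.6 × 490 × 2.828 × 530 × 10⁻³ = 440.7 kN (longitudinal, 2 welds).
R_nwt = 0.6 × 490 × 2.828 × 90 × 10⁻³ = 74.83 kN (transverse, base value).
(i) R_nwl + R_nwt = 515.5 kN; (ii) 0.85 R_nwl + 1.5 R_nwt = 486.8 kN.
R_n = max = 515.5 kN [governs: (i)]; φR_n = 386.6 kN.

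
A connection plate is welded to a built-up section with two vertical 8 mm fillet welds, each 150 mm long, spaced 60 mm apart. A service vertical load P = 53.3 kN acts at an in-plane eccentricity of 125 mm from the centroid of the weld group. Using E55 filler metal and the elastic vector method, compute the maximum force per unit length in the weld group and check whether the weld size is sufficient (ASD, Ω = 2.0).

E55XX → F_EXX = 550 MPa.
Total weld length L_w = 300 mm. Treat welds as unit-width lines.
Polar moment about centroid: J = 2[d³/12 + d(b/2)²] = 2[150³/12 + 150×30²] = 832500 mm³.
Direct shear f_v = P/L_w = 53.3×10³ / 300 = 177.7 N/mm (vertical).
Torsion M = P·e = 53.3×10³ × 125 = 6662500 N·mm.
Critical point at (x, y) = (30, 75) from centroid. f_tx = M·y/J = 600.2 N/mm; f_ty = M·x/J = 240.1 N/mm.
Resultant f_max = √[f_tx² + (f_v + f_ty)²] = √[600.2² + (177.7 + 240.1)²] = 731.3 N/mm.
Capacity per unit length: r_n/Ω = (1/2.0) × 0.6 × 550 × (0.707 × 8) = 933.2 N/mm.
731.3 ≤ 933.2 → adequate.

f_max ≈ 731 N/mm; adequate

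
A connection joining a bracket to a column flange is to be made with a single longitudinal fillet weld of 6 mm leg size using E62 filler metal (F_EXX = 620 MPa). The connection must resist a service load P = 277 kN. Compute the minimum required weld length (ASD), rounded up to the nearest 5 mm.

L = 355 mm

Throat t_e = 0.707 × 6 = 4.242 mm.
r_n/Ω = (0.6 × 620 × 4.242) / 2.0 = 789 N/mm = 0.789 kN/mm.
L_req = P / (r_n/Ω) = 277 / 0.789 = 351.1 mm total.
Round up → use L = 355 mm.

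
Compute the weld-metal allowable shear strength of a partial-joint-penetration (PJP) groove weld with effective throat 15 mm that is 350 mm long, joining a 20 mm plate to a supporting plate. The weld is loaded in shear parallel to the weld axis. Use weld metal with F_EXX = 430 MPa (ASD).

Effective throat (given) t_e = 15 mm.
A_we = 15 × 350 = 5250 mm².
F_nw = 0.6 F_EXX = 258 MPa.
R_n/Ω = (258 × 5250) / 2.0 × 10⁻³ = 677.2 kN.

R_n/Ω ≈ 677 kN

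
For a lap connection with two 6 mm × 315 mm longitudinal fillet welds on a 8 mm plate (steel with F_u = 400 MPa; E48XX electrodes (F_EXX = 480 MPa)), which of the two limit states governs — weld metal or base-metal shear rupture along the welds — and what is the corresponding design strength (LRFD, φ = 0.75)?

φR_n ≈ 577 kN (weld metal governs)

t_e = 0.707 × 6 = 4.242 mm; L = 630 mm.
Weld metal: φR_n = 0.75 × 0.6 × 480 × 4.242 × 630 × 10⁻³ = 577.3 kN.
Base metal (shear rupture): φR_n = 0.75 × 0.6 × 400 × 8 × 630 × 10⁻³ = 907.2 kN.
Governing: weld metal.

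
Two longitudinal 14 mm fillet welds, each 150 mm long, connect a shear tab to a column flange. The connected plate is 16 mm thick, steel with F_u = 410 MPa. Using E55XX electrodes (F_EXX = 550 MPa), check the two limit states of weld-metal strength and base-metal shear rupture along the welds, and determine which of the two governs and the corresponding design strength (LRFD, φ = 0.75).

φR_n ≈ 735 kN (weld metal governs)

t_e = 0.707 × 14 = 9.898 mm; L = 300 mm.
Weld metal: φR_n = 0.75 × 0.6 × 550 × 9.898 × 300 × 10⁻³ = 734.9 kN.
Base metal (shear rupture): φR_n = 0.75 × 0.6 × 410 × 16 × 300 × 10⁻³ = 885.6 kN.
Governing: weld metal.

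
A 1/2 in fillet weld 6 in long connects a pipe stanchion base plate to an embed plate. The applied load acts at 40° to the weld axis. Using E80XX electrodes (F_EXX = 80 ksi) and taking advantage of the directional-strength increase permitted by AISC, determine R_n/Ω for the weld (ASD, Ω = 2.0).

t_e = 0.707 × 0.5 = 0.3535 in; A_we = 0.3535 × 6 = 2.121 in².
Directional factor: 1.0 + 0.5 sin^1.5(40°) = 1.258.
F_nw = 0.6 × 80 × 1.258 = 60.37 ksi.
R_n/Ω = (60.37 × 2.121) / 2.0 = 64.02 kips.

R_n/Ω ≈ 64 kips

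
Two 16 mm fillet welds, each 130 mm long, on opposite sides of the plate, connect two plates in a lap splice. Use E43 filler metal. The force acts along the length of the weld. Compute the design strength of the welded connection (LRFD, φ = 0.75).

E43XX → F_EXX = 430 MPa.
Effective throat t_e = 0.707 × 16 = 11.31 mm.
Total length L = 260 mm; A_we = 11.31 × 260 = 2941 mm².
F_nw = 0.6 F_EXX = 0.6 × 430 = 258 MPa.
φR_n = 0.75 × 258 × 2941 × 10⁻³ = 569.1 kN.

φR_n ≈ 569 kN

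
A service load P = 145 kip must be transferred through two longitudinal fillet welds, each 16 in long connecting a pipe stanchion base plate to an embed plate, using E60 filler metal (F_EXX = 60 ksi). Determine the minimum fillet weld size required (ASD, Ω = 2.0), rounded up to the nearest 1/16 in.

w = 3/8 in

Total weld length L = 32 in.
Required throat t_e = P × Ω / (0.6 F_EXX × L) = 145 × 2.0 / (0.6 × 60 × 32) = 0.2517 in.
Required leg w = t_e / 0.707 = 0.3561 in → use 3/8 in.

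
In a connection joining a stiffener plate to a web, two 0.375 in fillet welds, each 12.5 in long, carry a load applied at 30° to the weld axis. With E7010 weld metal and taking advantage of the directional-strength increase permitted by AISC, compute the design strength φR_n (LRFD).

E70XX → F_EXX = 70 ksi.
t_e = 0.707 × 0.375 = 0.2651 in; A_we = 0.2651 × 25 = 6.628 in².
Directional factor: 1.0 + 0.5 sin^1.5(30°) = 1.177.
F_nw = 0.6 × 70 × 1.177 = 49.42 ksi.
φR_n = 0.75 × 49.42 × 6.628 = 245.7 kips.

φR_n ≈ 246 kips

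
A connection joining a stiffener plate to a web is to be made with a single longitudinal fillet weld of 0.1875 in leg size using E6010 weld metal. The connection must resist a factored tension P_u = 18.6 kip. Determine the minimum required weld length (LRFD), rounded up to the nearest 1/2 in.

E60XX → F_EXX = 60 ksi.
Throat t_e = 0.707 × 0.1875 = 0.1326 in.
φr_n = 0.75 × 0.6 × 60 × 0.1326 = 3.579 kip/in.
L_req = P_u / φr_n = 18.6 / 3.579 = 5.197 in total.
Round up → use L = 5.5 in.

L = 5.5 in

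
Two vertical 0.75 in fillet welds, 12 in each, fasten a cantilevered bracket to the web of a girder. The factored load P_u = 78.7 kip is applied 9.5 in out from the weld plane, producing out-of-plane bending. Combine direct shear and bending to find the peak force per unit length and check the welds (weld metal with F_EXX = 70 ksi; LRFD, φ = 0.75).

f_max ≈ 15.9 kip/in; adequate

L_w = 2 × 12 = 24 in; section modulus (unit throat) S = 2 × L²/6 = 48 in².
Direct shear f_v = P/L_w = 78.7/24 = 3.279 kip/in.
Moment M = P × e = 78.7 × 9.5 = 747.65 kip·in; bending f_b = M/S = 15.58 kip/in.
f_max = √(f_v² + f_b²) = √(3.279² + 15.58²) = 15.92 kip/in.
φr_n = 0.75 × 0.6 × 70 × (0.707 × 0.75) = 16.7 kip/in → adequate.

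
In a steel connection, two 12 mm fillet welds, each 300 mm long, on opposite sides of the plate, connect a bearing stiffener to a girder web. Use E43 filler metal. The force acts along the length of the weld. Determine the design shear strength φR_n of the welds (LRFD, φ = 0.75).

E43XX → F_EXX = 430 MPa.
Effective throat t_e = 0.707 × 12 = 8.484 mm.
Total length L = 600 mm; A_we = 8.484 × 600 = 5090 mm².
F_nw = 0.6 F_EXX = 0.6 × 430 = 258 MPa.
φR_n = 0.75 × 258 × 5090 × 10⁻³ = 985 kN.

φR_n ≈ 985 kN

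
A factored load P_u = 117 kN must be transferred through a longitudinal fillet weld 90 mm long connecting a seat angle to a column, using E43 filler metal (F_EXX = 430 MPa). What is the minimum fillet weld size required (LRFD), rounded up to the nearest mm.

Total weld length L = 90 mm.
Required throat t_e = P_u / (φ × 0.6 F_EXX × L) = 117 / (0.75 × 0.6 × 430 × 90 × 10⁻³) = 6.718 mm.
Required leg w = t_e / 0.707 = 9.503 mm → use 10 mm.

w = 10 mm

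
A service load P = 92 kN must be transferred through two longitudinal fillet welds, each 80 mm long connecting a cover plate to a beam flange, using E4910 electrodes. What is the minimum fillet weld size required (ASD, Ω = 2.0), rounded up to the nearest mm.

w = 6 mm

E49XX → F_EXX = 490 MPa.
Total weld length L = 160 mm.
Required throat t_e = P × Ω / (0.6 F_EXX × L) = 92 × 2.0 / (0.6 × 490 × 160 × 10⁻³) = 3.912 mm.
Required leg w = t_e / 0.707 = 5.533 mm → use 6 mm.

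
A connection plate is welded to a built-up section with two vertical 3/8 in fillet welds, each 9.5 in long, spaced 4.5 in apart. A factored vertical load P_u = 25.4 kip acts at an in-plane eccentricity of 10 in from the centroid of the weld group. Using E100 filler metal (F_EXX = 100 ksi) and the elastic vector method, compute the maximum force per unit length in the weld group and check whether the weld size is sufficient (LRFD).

Total weld length L_w = 19 in. Treat welds as unit-width lines.
Polar moment about centroid: J = 2[d³/12 + d(b/2)²] = 2[9.5³/12 + 9.5×2.25²] = 239.1 in³.
Direct shear f_v = P/L_w = 25.4 / 19 = 1.337 kip/in (vertical).
Torsion M = P·e = 25.4 × 10 = 254 kip·in.
Critical point at (x, y) = (2.25, 4.75) from centroid. f_tx = M·y/J = 5.046 kip/in; f_ty = M·x/J = 2.39 kip/in.
Resultant f_max = √[f_tx² + (f_v + f_ty)²] = √[5.046² + (1.337 + 2.39)²] = 6.274 kip/in.
Capacity per unit length: φr_n = 0.75 × 0.6 × 100 × (0.707 × 0.375) = 11.93 kip/in.
6.274 ≤ 11.93 → adequate.

f_max ≈ 6.27 kip/in; adequate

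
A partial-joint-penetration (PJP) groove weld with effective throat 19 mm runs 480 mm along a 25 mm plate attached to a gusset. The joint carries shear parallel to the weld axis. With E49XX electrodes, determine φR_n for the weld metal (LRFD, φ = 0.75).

φR_n ≈ 2010 kN

E49XX → F_EXX = 490 MPa.
Effective throat (given) t_e = 19 mm.
A_we = 19 × 480 = 9120 mm².
F_nw = 0.6 F_EXX = 294 MPa.
φR_n = 0.75 × 294 × 9120 × 10⁻³ = 2011 kN.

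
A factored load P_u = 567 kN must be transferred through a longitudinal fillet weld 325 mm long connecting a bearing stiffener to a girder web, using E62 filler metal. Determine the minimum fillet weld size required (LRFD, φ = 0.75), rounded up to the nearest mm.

w = 9 mm

E62XX → F_EXX = 620 MPa.
Total weld length L = 325 mm.
Required throat t_e = P_u / (φ × 0.6 F_EXX × L) = 567 / (0.75 × 0.6 × 620 × 325 × 10⁻³) = 6.253 mm.
Required leg w = t_e / 0.707 = 8.845 mm → use 9 mm.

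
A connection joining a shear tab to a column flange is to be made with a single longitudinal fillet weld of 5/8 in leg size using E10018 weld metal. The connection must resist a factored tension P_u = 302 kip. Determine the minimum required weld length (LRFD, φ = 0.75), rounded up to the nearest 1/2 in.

L = 15.5 in

E100XX → F_EXX = 100 ksi.
Throat t_e = 0.707 × 0.625 = 0.4419 in.
φr_n = 0.75 × 0.6 × 100 × 0.4419 = 19.88 kip/in.
L_req = P_u / φr_n = 302 / 19.88 = 15.19 in total.
Round up → use L = 15.5 in.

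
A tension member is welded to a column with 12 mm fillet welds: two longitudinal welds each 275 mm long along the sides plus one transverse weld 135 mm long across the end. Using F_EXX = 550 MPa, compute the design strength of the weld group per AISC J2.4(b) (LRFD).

t_e = 0.707 × 12 = 8.484 mm.
R_nwl = 0.6 × 550 × 8.484 × 550 × 10⁻³ = 1540 kN (longitudinal, 2 welds).
R_nwt = 0.6 × 550 × 8.484 × 135 × 10⁻³ = 378 kN (transverse, base value).
(i) R_nwl + R_nwt = 1918 kN; (ii) 0.85 R_nwl + 1.5 R_nwt = 1876 kN.
R_n = max = 1918 kN [governs: (i)]; φR_n = 1438 kN.

φR_n ≈ 1440 kN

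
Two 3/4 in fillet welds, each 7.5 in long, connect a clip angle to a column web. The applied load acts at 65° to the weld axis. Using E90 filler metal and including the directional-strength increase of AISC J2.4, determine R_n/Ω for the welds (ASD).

R_n/Ω ≈ 307 kip

E90XX → F_EXX = 90 ksi.
t_e = 0.707 × 0.75 = 0.5302 in; A_we = 0.5302 × 15 = 7.954 in².
Directional factor: 1.0 + 0.5 sin^1.5(65°) = 1.431.
F_nw = 0.6 × 90 × 1.431 = 77.3 ksi.
R_n/Ω = (77.3 × 7.954) / 2.0 = 307.4 kip.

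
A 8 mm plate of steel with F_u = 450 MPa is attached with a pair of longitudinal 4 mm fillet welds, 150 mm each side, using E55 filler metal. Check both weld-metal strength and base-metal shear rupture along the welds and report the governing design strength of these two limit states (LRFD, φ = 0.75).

φR_n ≈ 210 kN (weld metal governs)

E55XX → F_EXX = 550 MPa.
t_e = 0.707 × 4 = 2.828 mm; L = 300 mm.
Weld metal: φR_n = 0.75 × 0.6 × 550 × 2.828 × 300 × 10⁻³ = 210 kN.
Base metal (shear rupture): φR_n = 0.75 × 0.6 × 450 × 8 × 300 × 10⁻³ = 486 kN.
Governing: weld metal.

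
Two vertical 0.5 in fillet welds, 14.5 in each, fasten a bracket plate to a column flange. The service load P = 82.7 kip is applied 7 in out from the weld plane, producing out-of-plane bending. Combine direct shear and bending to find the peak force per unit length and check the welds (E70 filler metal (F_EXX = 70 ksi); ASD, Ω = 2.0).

L_w = 2 × 14.5 = 29 in; section modulus (unit throat) S = 2 × L²/6 = 70.08 in².
Direct shear f_v = P/L_w = 82.7/29 = 2.852 kip/in.
Moment M = P × e = 82.7 × 7 = 578.9 kip·in; bending f_b = M/S = 8.26 kip/in.
f_max = √(f_v² + f_b²) = √(2.852² + 8.26²) = 8.739 kip/in.
r_n/Ω = (1/2.0) × 0.6 × 70 × (0.707 × 0.5) = 7.423 kip/in → NOT adequate.

f_max ≈ 8.74 kip/in; NOT adequate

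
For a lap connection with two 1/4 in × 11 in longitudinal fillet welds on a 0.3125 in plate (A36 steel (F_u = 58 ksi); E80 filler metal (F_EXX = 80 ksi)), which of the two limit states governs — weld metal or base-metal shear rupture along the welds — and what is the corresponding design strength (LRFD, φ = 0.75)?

t_e = 0.707 × 0.25 = 0.1767 in; L = 22 in.
Weld metal: φR_n = 0.75 × 0.6 × 80 × 0.1767 × 22 = 140 kips.
Base metal (shear rupture): φR_n = 0.75 × 0.6 × 58 × 0.3125 × 22 = 179.4 kips.
Governing: weld metal.

φR_n ≈ 140 kips (weld metal governs)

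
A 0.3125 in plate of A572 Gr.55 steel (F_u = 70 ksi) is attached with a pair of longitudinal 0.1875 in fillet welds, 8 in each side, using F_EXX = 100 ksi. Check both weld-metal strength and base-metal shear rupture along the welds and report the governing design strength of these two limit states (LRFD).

φR_n ≈ 95.4 kip (weld metal governs)

t_e = 0.707 × 0.1875 = 0.1326 in; L = 16 in.
Weld metal: φR_n = 0.75 × 0.6 × 100 × 0.1326 × 16 = 95.45 kip.
Base metal (shear rupture): φR_n = 0.75 × 0.6 × 70 × 0.3125 × 16 = 157.5 kip.
Governing: weld metal.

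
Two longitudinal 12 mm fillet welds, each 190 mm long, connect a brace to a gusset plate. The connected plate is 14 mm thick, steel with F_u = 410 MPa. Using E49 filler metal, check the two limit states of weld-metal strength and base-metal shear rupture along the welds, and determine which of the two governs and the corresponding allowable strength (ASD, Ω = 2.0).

R_n/Ω ≈ 474 kN (weld metal governs)

E49XX → F_EXX = 490 MPa.
t_e = 0.707 × 12 = 8.484 mm; L = 380 mm.
Weld metal: R_n/Ω = (1/2.0) × 0.6 × 490 × 8.484 × 380 × 10⁻³ = 473.9 kN.
Base metal (shear rupture): R_n/Ω = (1/2.0) × 0.6 × 410 × 14 × 380 × 10⁻³ = 654.4 kN.
Governing: weld metal.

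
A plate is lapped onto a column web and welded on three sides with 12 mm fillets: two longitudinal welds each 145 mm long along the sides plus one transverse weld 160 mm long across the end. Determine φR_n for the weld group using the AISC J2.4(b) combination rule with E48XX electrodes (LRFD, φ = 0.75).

φR_n ≈ 892 kN

E48XX → F_EXX = 480 MPa.
t_e = 0.707 × 12 = 8.484 mm.
R_nwl = 0.6 × 480 × 8.484 × 290 × 10⁻³ = 708.6 kN (longitudinal, 2 welds).
R_nwt = 0.6 × 480 × 8.484 × 160 × 10⁻³ = 390.9 kN (transverse, base value).
(i) R_nwl + R_nwt = 1100 kN; (ii) 0.85 R_nwl + 1.5 R_nwt = 1189 kN.
R_n = max = 1189 kN [governs: (ii)]; φR_n = 891.5 kN.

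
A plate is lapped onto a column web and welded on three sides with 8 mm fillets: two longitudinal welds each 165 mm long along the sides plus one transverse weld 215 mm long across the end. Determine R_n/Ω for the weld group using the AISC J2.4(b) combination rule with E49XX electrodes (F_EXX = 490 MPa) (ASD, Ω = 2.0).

t_e = 0.707 × 8 = 5.656 mm.
R_nwl = 0.6 × 490 × 5.656 × 330 × 10⁻³ = 548.7 kN (longitudinal, 2 welds).
R_nwt = 0.6 × 490 × 5.656 × 215 × 10⁻³ = 357.5 kN (transverse, base value).
(i) R_nwl + R_nwt = 906.3 kN; (ii) 0.85 R_nwl + 1.5 R_nwt = 1003 kN.
R_n = max = 1003 kN [governs: (ii)]; R_n/Ω = 501.4 kN.

R_n/Ω ≈ 501 kN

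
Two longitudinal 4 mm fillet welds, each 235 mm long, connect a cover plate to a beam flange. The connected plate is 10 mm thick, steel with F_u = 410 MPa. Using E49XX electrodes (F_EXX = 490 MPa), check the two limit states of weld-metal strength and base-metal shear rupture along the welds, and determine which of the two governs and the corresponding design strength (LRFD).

φR_n ≈ 293 kN (weld metal governs)

t_e = 0.707 × 4 = 2.828 mm; L = 470 mm.
Weld metal: φR_n = 0.75 × 0.6 × 490 × 2.828 × 470 × 10⁻³ = 293.1 kN.
Base metal (shear rupture): φR_n = 0.75 × 0.6 × 410 × 10 × 470 × 10⁻³ = 867.2 kN.
Governing: weld metal.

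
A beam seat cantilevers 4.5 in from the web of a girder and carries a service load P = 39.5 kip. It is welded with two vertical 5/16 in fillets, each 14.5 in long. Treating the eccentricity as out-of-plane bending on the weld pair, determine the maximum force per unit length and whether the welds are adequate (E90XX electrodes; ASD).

E90XX → F_EXX = 90 ksi.
L_w = 2 × 14.5 = 29 in; section modulus (unit throat) S = 2 × L²/6 = 70.08 in².
Direct shear f_v = P/L_w = 39.5/29 = 1.362 kip/in.
Moment M = P × e = 39.5 × 4.5 = 177.75 kip·in; bending f_b = M/S = 2.536 kip/in.
f_max = √(f_v² + f_b²) = √(1.362² + 2.536²) = 2.879 kip/in.
r_n/Ω = (1/2.0) × 0.6 × 90 × (0.707 × 0.3125) = 5.965 kip/in → adequate.

f_max ≈ 2.88 kip/in; adequate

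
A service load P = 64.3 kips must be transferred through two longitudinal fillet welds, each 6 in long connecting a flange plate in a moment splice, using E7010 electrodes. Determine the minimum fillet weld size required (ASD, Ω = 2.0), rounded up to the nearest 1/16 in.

w = 3/8 in

E70XX → F_EXX = 70 ksi.
Total weld length L = 12 in.
Required throat t_e = P × Ω / (0.6 F_EXX × L) = 64.3 × 2.0 / (0.6 × 70 × 12) = 0.2552 in.
Required leg w = t_e / 0.707 = 0.3609 in → use 3/8 in.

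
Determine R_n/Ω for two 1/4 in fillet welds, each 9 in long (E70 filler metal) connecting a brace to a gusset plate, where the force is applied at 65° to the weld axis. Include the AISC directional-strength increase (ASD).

E70XX → F_EXX = 70 ksi.
t_e = 0.707 × 0.25 = 0.1767 in; A_we = 0.1767 × 18 = 3.181 in².
Directional factor: 1.0 + 0.5 sin^1.5(65°) = 1.431.
F_nw = 0.6 × 70 × 1.431 = 60.12 ksi.
R_n/Ω = (60.12 × 3.181) / 2.0 = 95.63 kip.

R_n/Ω ≈ 95.6 kip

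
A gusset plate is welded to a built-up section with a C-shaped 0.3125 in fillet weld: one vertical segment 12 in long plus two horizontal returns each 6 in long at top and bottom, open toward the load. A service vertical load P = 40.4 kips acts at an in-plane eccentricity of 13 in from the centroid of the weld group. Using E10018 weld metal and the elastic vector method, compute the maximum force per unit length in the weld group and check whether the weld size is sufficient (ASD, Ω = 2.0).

E100XX → F_EXX = 100 ksi.
Total weld length L_w = 24 in. Treat welds as unit-width lines.
Centroid: x̄ = 2×6×3 / 24 = 1.5 in from the vertical weld.
Polar moment about centroid: J = I_x + I_y = [12³/12 + 2×6×6²] + [12×1.5² + 2(6³/12 + 6×1.5²)] = 666 in³.
Direct shear f_v = P/L_w = 40.4 / 24 = 1.683 kip/in (vertical).
Torsion M = P·e = 40.4 × 13 = 525.2 kip·in.
Critical point at (x, y) = (4.5, 6) from centroid. f_tx = M·y/J = 4.732 kip/in; f_ty = M·x/J = 3.549 kip/in.
Resultant f_max = √[f_tx² + (f_v + f_ty)²] = √[4.732² + (1.683 + 3.549)²] = 7.054 kip/in.
Capacity per unit length: r_n/Ω = (1/2.0) × 0.6 × 100 × (0.707 × 0.3125) = 6.628 kip/in.
7.054 > 6.628 → NOT adequate.

f_max ≈ 7.05 kip/in; NOT adequate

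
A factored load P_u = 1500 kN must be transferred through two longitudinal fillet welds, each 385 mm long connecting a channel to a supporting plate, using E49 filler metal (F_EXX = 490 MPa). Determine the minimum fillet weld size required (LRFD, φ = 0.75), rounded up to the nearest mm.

Total weld length L = 770 mm.
Required throat t_e = P_u / (φ × 0.6 F_EXX × L) = 1500 / (0.75 × 0.6 × 490 × 770 × 10⁻³) = 8.835 mm.
Required leg w = t_e / 0.707 = 12.5 mm → use 13 mm.

w = 13 mm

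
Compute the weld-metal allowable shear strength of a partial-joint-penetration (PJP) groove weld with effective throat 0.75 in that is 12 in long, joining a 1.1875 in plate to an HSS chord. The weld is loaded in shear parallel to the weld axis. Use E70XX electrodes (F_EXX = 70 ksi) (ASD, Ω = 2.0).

R_n/Ω ≈ 189 kip

Effective throat (given) t_e = 0.75 in.
A_we = 0.75 × 12 = 9 in².
F_nw = 0.6 F_EXX = 42 ksi.
R_n/Ω = (42 × 9) / 2.0 = 189 kip.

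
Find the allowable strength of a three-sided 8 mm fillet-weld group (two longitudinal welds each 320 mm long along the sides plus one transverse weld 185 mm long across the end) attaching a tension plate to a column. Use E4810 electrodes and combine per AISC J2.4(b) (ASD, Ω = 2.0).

E48XX → F_EXX = 480 MPa.
t_e = 0.707 × 8 = 5.656 mm.
R_nwl = 0.6 × 480 × 5.656 × 640 × 10⁻³ = 1043 kN (longitudinal, 2 welds).
R_nwt = 0.6 × 480 × 5.656 × 185 × 10⁻³ = 301.4 kN (transverse, base value).
(i) R_nwl + R_nwt = 1344 kN; (ii) 0.85 R_nwl + 1.5 R_nwt = 1338 kN.
R_n = max = 1344 kN [governs: (i)]; R_n/Ω = 671.9 kN.

R_n/Ω ≈ 672 kN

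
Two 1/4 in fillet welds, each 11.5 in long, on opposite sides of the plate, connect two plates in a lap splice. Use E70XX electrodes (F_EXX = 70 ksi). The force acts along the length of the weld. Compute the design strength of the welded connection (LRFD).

Effective throat t_e = 0.707 × 0.25 = 0.1767 in.
Total length L = 23 in; A_we = 0.1767 × 23 = 4.065 in².
F_nw = 0.6 F_EXX = 0.6 × 70 = 42 ksi.
φR_n = 0.75 × 42 × 4.065 = 128.1 kips.

φR_n ≈ 128 kips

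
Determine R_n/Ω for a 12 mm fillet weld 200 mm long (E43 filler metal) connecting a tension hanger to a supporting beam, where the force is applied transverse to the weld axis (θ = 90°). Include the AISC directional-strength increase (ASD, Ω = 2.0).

E43XX → F_EXX = 430 MPa.
t_e = 0.707 × 12 = 8.484 mm; A_we = 8.484 × 200 = 1697 mm².
Directional factor: 1.0 + 0.5 sin^1.5(90°) = 1.5.
F_nw = 0.6 × 430 × 1.5 = 387 MPa.
R_n/Ω = (387 × 1697) / 2.0 × 10⁻³ = 328.3 kN.

R_n/Ω ≈ 328 kN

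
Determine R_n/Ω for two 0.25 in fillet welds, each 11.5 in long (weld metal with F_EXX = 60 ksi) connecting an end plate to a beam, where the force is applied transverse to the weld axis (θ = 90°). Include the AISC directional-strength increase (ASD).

t_e = 0.707 × 0.25 = 0.1767 in; A_we = 0.1767 × 23 = 4.065 in².
Directional factor: 1.0 + 0.5 sin^1.5(90°) = 1.5.
F_nw = 0.6 × 60 × 1.5 = 54 ksi.
R_n/Ω = (54 × 4.065) / 2.0 = 109.8 kips.

R_n/Ω ≈ 110 kips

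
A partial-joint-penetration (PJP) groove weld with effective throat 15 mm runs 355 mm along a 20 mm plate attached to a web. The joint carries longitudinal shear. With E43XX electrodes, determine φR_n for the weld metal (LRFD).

φR_n ≈ 1030 kN

E43XX → F_EXX = 430 MPa.
Effective throat (given) t_e = 15 mm.
A_we = 15 × 355 = 5325 mm².
F_nw = 0.6 F_EXX = 258 MPa.
φR_n = 0.75 × 258 × 5325 × 10⁻³ = 1030 kN.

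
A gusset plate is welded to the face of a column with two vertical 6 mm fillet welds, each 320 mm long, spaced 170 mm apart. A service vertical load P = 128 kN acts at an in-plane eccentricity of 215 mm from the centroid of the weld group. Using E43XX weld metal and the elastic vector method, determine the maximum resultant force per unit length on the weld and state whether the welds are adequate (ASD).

E43XX → F_EXX = 430 MPa.
Total weld length L_w = 640 mm. Treat welds as unit-width lines.
Polar moment about centroid: J = 2[d³/12 + d(b/2)²] = 2[320³/12 + 320×85²] = 10090000 mm³.
Direct shear f_v = P/L_w = 128×10³ / 640 = 200 N/mm (vertical).
Torsion M = P·e = 128×10³ × 215 = 27520000 N·mm.
Critical point at (x, y) = (85, 160) from centroid. f_tx = M·y/J = 436.6 N/mm; f_ty = M·x/J = 231.9 N/mm.
Resultant f_max = √[f_tx² + (f_v + f_ty)²] = √[436.6² + (200 + 231.9)²] = 614.2 N/mm.
Capacity per unit length: r_n/Ω = (1/2.0) × 0.6 × 430 × (0.707 × 6) = 547.2 N/mm.
614.2 > 547.2 → NOT adequate.

f_max ≈ 614 N/mm; NOT adequate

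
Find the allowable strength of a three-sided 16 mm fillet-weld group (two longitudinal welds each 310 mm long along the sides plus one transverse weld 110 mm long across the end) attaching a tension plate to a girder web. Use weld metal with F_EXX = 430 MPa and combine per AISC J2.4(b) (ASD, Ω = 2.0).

R_n/Ω ≈ 1070 kN

t_e = 0.707 × 16 = 11.31 mm.
R_nwl = 0.6 × 430 × 11.31 × 620 × 10⁻³ = 1809 kN (longitudinal, 2 welds).
R_nwt = 0.6 × 430 × 11.31 × 110 × 10⁻³ = 321 kN (transverse, base value).
(i) R_nwl + R_nwt = 2131 kN; (ii) 0.85 R_nwl + 1.5 R_nwt = 2020 kN.
R_n = max = 2131 kN [governs: (i)]; R_n/Ω = 1065 kN.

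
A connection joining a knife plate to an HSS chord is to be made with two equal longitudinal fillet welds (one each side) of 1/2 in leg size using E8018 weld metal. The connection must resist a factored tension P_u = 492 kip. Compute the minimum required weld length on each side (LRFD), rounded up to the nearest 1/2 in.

E80XX → F_EXX = 80 ksi.
Throat t_e = 0.707 × 0.5 = 0.3535 in.
φr_n = 0.75 × 0.6 × 80 × 0.3535 = 12.73 kip/in.
L_req = P_u / φr_n = 492 / 12.73 = 38.66 in total.
Per side: 38.66 / 2 = 19.33 in.
Round up → use L = 19.5 in on each side.

L = 19.5 in on each side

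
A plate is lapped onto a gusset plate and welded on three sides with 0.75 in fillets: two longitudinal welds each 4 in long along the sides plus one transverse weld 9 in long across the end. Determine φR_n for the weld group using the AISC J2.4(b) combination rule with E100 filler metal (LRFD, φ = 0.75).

E100XX → F_EXX = 100 ksi.
t_e = 0.707 × 0.75 = 0.5302 in.
R_nwl = 0.6 × 100 × 0.5302 × 8 = 254.5 kips (longitudinal, 2 welds).
R_nwt = 0.6 × 100 × 0.5302 × 9 = 286.3 kips (transverse, base value).
(i) R_nwl + R_nwt = 540.9 kips; (ii) 0.85 R_nwl + 1.5 R_nwt = 645.8 kips.
R_n = max = 645.8 kips [governs: (ii)]; φR_n = 484.4 kips.

φR_n ≈ 484 kips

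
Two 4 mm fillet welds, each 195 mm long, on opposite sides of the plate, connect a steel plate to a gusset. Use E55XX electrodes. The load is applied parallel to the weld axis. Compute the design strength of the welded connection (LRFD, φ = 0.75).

E55XX → F_EXX = 550 MPa.
Effective throat t_e = 0.707 × 4 = 2.828 mm.
Total length L = 390 mm; A_we = 2.828 × 390 = 1103 mm².
F_nw = 0.6 F_EXX = 0.6 × 550 = 330 MPa.
φR_n = 0.75 × 330 × 1103 × 10⁻³ = 273 kN.

φR_n ≈ 273 kN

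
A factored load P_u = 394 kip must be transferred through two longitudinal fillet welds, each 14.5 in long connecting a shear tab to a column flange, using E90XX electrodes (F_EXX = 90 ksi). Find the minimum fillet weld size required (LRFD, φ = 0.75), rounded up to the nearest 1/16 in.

Total weld length L = 29 in.
Required throat t_e = P_u / (φ × 0.6 F_EXX × L) = 394 / (0.75 × 0.6 × 90 × 29) = 0.3355 in.
Required leg w = t_e / 0.707 = 0.4745 in → use 1/2 in.

w = 1/2 in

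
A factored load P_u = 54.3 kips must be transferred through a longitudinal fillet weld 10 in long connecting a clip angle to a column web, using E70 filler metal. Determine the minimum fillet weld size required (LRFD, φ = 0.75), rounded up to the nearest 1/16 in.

w = 1/4 in

E70XX → F_EXX = 70 ksi.
Total weld length L = 10 in.
Required throat t_e = P_u / (φ × 0.6 F_EXX × L) = 54.3 / (0.75 × 0.6 × 70 × 10) = 0.1724 in.
Required leg w = t_e / 0.707 = 0.2438 in → use 1/4 in.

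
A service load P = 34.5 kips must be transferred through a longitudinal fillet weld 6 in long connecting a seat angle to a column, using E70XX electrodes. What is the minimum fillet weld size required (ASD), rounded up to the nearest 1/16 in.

w = 7/16 in

E70XX → F_EXX = 70 ksi.
Total weld length L = 6 in.
Required throat t_e = P × Ω / (0.6 F_EXX × L) = 34.5 × 2.0 / (0.6 × 70 × 6) = 0.2738 in.
Required leg w = t_e / 0.707 = 0.3873 in → use 7/16 in.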